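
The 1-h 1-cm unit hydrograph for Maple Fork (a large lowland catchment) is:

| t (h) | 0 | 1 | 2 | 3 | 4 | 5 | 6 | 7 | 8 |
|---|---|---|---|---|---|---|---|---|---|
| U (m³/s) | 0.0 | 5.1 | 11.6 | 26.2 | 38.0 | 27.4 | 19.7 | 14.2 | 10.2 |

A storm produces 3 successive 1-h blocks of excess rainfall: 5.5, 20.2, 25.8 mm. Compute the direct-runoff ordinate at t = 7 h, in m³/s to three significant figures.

By discrete convolution, Q_j = Σ (P_i / 10 mm) · U_{j−i}.
At t = 7 h (j=7): Q = (5.5/10)·14.2 + (20.2/10)·19.7 + (25.8/10)·27.4 = 118 m³/s.

Q ≈ 118 m³/s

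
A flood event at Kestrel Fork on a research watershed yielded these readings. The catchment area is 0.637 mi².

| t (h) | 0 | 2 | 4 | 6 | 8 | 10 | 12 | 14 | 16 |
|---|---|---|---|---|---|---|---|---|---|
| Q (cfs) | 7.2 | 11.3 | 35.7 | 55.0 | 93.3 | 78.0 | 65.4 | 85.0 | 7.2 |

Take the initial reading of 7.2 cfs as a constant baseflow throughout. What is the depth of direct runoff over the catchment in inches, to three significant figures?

d ≈ 1.82 in

Direct runoff: 0.0, 4.1, 28.5, 47.8, 86.1, 70.8, 58.2, 77.8, 0.0 cfs; ΣQ_DR = 373.3 cfs.
V = ΣQ_DR · Δt = 373.3 × 7200 s = 2.688 × 10^6 ft³.
Over A = 0.637 mi², depth = V / A = 1.82 in.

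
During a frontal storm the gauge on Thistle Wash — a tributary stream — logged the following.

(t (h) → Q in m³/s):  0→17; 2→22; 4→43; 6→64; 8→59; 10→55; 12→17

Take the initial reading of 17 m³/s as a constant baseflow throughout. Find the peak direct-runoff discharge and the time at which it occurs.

Q_p = 47.0 m³/s at t = 6 h

Subtracting baseflow gives direct-runoff ordinates: 0.0, 5.0, 26.0, 47.0, 42.0, 38.0, 0.0 m³/s.
The maximum is 47.0 m³/s, occurring at the reading for t = 6 h.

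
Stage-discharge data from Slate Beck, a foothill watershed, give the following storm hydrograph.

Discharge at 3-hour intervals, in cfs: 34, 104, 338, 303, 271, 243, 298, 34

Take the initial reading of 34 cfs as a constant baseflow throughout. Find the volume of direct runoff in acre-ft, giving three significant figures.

Direct-runoff ordinates (Q − Q_b): 0.0, 70.0, 304.0, 269.0, 237.0, 209.0, 264.0, 0.0 cfs.
ΣQ_DR = 1353 cfs.
With Δt = 3 h = 10800 s, V = ΣQ_DR · Δt = 1353 × 10800 = 1.46 × 10^7 ft³ = 335 acre-ft.

V ≈ 335 acre-ft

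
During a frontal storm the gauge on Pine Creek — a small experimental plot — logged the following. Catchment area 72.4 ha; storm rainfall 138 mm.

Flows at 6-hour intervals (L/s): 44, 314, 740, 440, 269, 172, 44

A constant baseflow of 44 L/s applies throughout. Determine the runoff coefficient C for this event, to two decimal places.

ΣQ_DR = 1715 L/s; V = ΣQ_DR·Δt = 3.704 × 10^7 L.
Runoff depth d = V / A = 51.17 mm.
C = d / P = 51.17 / 138 = 0.37.

C ≈ 0.37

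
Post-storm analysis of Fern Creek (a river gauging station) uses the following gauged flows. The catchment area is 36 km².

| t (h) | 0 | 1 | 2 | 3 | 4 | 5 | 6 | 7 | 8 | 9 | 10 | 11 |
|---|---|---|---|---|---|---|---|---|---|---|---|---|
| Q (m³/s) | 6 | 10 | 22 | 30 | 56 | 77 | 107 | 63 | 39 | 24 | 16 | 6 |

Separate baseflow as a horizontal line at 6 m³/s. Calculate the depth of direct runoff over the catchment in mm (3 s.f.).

Direct runoff: 0.0, 4.0, 16.0, 24.0, 50.0, 71.0, 101.0, 57.0, 33.0, 18.0, 10.0, 0.0 m³/s; ΣQ_DR = 384.0 m³/s.
V = ΣQ_DR · Δt = 384.0 × 3600 s = 1.382 × 10^6 m³.
Over A = 36 km², depth = V / A = 38.4 mm.

d ≈ 38.4 mm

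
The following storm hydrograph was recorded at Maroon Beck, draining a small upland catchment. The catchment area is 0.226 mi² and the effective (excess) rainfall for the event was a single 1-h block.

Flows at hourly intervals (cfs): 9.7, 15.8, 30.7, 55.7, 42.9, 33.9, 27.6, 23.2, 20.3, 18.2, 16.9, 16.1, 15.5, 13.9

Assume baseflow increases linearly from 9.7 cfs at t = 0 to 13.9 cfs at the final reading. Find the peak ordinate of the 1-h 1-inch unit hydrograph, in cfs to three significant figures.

Direct runoff: 0.00, 5.78, 20.35, 45.03, 31.91, 22.58, 15.96, 11.24, 8.02, 5.59, 3.97, 2.85, 1.92, 0.00 cfs; ΣQ_DR = 175.2 cfs, peak = 45.03 cfs.
Runoff depth d = ΣQ_DR·Δt / A = 175.2 × 3600 / (0.226 mi²) = 1.201 in.
The 1-inch UH is the DRH scaled by (1 in)/d, so U_p = 45.03 × 1/1.201 = 37.5 cfs.

U_p ≈ 37.5 cfs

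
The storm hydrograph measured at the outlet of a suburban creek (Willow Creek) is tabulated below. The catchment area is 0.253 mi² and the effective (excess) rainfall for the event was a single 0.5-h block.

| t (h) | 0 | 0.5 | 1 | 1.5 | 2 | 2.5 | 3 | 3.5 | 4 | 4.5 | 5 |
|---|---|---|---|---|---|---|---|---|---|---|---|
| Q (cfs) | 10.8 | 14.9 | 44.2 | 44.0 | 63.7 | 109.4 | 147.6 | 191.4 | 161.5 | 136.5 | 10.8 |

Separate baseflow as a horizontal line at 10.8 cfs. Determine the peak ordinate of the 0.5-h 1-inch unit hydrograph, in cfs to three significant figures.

Direct runoff: 0.0, 4.1, 33.4, 33.2, 52.9, 98.6, 136.8, 180.6, 150.7, 125.7, 0.0 cfs; ΣQ_DR = 816.0 cfs, peak = 180.6 cfs.
Runoff depth d = ΣQ_DR·Δt / A = 816.0 × 1800 / (0.253 mi²) = 2.499 in.
The 1-inch UH is the DRH scaled by (1 in)/d, so U_p = 180.6 × 1/2.499 = 72.3 cfs.

U_p ≈ 72.3 cfs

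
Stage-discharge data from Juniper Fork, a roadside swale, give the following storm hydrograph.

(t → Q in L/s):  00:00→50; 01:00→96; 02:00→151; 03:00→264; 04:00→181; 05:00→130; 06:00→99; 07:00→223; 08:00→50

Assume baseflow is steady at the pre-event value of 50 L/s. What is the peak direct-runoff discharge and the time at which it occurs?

Subtracting baseflow gives direct-runoff ordinates: 0.0, 46.0, 101.0, 214.0, 131.0, 80.0, 49.0, 173.0, 0.0 L/s.
The maximum is 214.0 L/s, occurring at the reading for t = 03:00.

Q_p = 214.0 L/s at t = 03:00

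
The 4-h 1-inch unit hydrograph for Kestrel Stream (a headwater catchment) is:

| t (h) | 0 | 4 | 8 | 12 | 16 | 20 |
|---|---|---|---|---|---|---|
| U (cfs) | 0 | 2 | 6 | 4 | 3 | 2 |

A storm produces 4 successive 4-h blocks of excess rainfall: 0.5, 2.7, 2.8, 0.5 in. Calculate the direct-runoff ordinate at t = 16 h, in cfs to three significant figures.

By discrete convolution, Q_j = Σ (P_i / 1 in) · U_{j−i}.
At t = 16 h (j=4): Q = (0.5/1)·3 + (2.7/1)·4 + (2.8/1)·6 + (0.5/1)·2 = 30.1 cfs.

Q ≈ 30.1 cfs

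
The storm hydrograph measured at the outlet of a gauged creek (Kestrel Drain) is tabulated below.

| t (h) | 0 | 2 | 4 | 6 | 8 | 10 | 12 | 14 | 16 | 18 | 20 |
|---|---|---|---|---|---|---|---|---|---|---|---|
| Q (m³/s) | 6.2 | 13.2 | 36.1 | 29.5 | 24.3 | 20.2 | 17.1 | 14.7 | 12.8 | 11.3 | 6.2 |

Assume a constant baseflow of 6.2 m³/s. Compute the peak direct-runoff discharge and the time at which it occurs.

Subtracting baseflow gives direct-runoff ordinates: 0.0, 7.0, 29.9, 23.3, 18.1, 14.0, 10.9, 8.5, 6.6, 5.1, 0.0 m³/s.
The maximum is 29.9 m³/s, occurring at the reading for t = 4 h.

Q_p = 29.9 m³/s at t = 4 h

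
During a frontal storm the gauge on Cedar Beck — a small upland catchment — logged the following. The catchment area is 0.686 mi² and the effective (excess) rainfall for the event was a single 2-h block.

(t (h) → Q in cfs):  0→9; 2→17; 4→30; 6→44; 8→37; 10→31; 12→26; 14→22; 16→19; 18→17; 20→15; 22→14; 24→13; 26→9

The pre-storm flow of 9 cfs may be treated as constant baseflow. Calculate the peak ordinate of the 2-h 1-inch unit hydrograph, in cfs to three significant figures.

U_p ≈ 43.8 cfs

Direct runoff: 0.0, 8.0, 21.0, 35.0, 28.0, 22.0, 17.0, 13.0, 10.0, 8.0, 6.0, 5.0, 4.0, 0.0 cfs; ΣQ_DR = 177.0 cfs, peak = 35.0 cfs.
Runoff depth d = ΣQ_DR·Δt / A = 177.0 × 7200 / (0.686 mi²) = 0.7996 in.
The 1-inch UH is the DRH scaled by (1 in)/d, so U_p = 35.0 × 1/0.7996 = 43.8 cfs.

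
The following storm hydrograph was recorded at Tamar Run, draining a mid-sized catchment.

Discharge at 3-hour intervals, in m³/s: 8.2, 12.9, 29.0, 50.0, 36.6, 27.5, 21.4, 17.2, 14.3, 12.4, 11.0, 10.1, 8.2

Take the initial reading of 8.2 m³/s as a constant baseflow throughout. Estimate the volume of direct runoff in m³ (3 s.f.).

V ≈ 1.64 × 10^6 m³

Direct-runoff ordinates (Q − Q_b): 0.0, 4.7, 20.8, 41.8, 28.4, 19.3, 13.2, 9.0, 6.1, 4.2, 2.8, 1.9, 0.0 m³/s.
ΣQ_DR = 152.2 m³/s.
With Δt = 3 h = 10800 s, V = ΣQ_DR · Δt = 152.2 × 10800 = 1.64 × 10^6 m³.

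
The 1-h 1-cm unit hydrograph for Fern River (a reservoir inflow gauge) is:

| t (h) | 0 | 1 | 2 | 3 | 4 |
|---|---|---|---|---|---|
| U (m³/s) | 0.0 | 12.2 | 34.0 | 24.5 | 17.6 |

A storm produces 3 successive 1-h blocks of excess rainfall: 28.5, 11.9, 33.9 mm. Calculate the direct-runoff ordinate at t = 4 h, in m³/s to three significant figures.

By discrete convolution, Q_j = Σ (P_i / 10 mm) · U_{j−i}.
At t = 4 h (j=4): Q = (28.5/10)·17.6 + (11.9/10)·24.5 + (33.9/10)·34.0 = 195 m³/s.

Q ≈ 195 m³/s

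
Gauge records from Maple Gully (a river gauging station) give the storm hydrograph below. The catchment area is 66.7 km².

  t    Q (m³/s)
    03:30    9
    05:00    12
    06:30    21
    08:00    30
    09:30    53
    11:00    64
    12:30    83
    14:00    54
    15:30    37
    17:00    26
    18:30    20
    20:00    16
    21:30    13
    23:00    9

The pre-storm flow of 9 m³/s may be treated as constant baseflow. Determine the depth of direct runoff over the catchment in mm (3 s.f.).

d ≈ 26.0 mm

Direct runoff: 0.0, 3.0, 12.0, 21.0, 44.0, 55.0, 74.0, 45.0, 28.0, 17.0, 11.0, 7.0, 4.0, 0.0 m³/s; ΣQ_DR = 321.0 m³/s.
V = ΣQ_DR · Δt = 321.0 × 5400 s = 1.733 × 10^6 m³.
Over A = 66.7 km², depth = V / A = 26.0 mm.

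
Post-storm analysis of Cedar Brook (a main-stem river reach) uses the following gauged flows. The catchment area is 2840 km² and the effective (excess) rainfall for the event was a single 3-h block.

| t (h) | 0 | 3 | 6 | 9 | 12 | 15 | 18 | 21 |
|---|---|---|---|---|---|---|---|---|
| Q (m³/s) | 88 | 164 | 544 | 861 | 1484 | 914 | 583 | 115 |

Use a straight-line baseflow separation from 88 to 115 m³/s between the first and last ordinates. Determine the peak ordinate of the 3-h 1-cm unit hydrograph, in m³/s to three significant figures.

Direct runoff: 0.00, 72.14, 448.29, 761.43, 1380.57, 806.71, 471.86, 0.00 m³/s; ΣQ_DR = 3941 m³/s, peak = 1380.57 m³/s.
Runoff depth d = ΣQ_DR·Δt / A = 3941 × 10800 / (2840 km²) = 14.99 mm.
The 1-cm UH is the DRH scaled by (10 mm)/d, so U_p = 1380.57 × 10/14.99 = 921 m³/s.

U_p ≈ 921 m³/s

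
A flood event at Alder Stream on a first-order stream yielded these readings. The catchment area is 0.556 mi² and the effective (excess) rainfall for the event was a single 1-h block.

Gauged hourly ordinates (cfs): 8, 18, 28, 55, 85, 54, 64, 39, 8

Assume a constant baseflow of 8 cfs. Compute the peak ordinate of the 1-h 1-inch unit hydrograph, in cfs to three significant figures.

U_p ≈ 96.3 cfs

Direct runoff: 0.0, 10.0, 20.0, 47.0, 77.0, 46.0, 56.0, 31.0, 0.0 cfs; ΣQ_DR = 287.0 cfs, peak = 77.0 cfs.
Runoff depth d = ΣQ_DR·Δt / A = 287.0 × 3600 / (0.556 mi²) = 0.7999 in.
The 1-inch UH is the DRH scaled by (1 in)/d, so U_p = 77.0 × 1/0.7999 = 96.3 cfs.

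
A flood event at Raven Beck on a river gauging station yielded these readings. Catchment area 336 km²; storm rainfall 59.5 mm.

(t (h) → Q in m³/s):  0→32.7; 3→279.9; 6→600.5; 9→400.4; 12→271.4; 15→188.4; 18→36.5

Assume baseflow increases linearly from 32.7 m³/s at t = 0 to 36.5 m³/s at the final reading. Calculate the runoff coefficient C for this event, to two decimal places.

ΣQ_DR = 1568 m³/s; V = ΣQ_DR·Δt = 1.693 × 10^7 m³.
Runoff depth d = V / A = 50.39 mm.
C = d / P = 50.39 / 59.5 = 0.85.

C ≈ 0.85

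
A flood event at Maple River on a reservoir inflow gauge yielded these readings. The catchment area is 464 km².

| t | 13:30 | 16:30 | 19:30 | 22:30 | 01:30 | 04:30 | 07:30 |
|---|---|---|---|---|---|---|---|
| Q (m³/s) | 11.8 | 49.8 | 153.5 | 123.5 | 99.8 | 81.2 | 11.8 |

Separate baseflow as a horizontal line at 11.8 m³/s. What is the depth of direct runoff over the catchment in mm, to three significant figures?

Direct runoff: 0.0, 38.0, 141.7, 111.7, 88.0, 69.4, 0.0 m³/s; ΣQ_DR = 448.8 m³/s.
V = ΣQ_DR · Δt = 448.8 × 10800 s = 4.847 × 10^6 m³.
Over A = 464 km², depth = V / A = 10.4 mm.

d ≈ 10.4 mm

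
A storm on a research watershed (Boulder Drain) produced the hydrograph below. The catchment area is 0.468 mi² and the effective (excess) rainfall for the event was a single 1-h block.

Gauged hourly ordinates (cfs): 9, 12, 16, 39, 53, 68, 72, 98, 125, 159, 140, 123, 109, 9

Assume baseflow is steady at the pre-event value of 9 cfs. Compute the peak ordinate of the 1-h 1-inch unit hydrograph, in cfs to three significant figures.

Direct runoff: 0.0, 3.0, 7.0, 30.0, 44.0, 59.0, 63.0, 89.0, 116.0, 150.0, 131.0, 114.0, 100.0, 0.0 cfs; ΣQ_DR = 906.0 cfs, peak = 150.0 cfs.
Runoff depth d = ΣQ_DR·Δt / A = 906.0 × 3600 / (0.468 mi²) = 3.000 in.
The 1-inch UH is the DRH scaled by (1 in)/d, so U_p = 150.0 × 1/3.000 = 50.0 cfs.

U_p ≈ 50.0 cfs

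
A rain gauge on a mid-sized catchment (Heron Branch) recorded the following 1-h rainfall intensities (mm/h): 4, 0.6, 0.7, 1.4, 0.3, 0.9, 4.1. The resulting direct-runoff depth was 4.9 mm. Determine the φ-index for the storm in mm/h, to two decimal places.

φ ≈ 1.60 mm/h

Only the 2 blocks with intensity above φ contribute runoff: 4, 4.1 mm/h.
Σ(I−φ)·Δt = d  ⇒  (4+4.1 − 2φ)·1 = 4.9
φ = (8.100 − 4.9/1) / 2 = 1.60 mm/h.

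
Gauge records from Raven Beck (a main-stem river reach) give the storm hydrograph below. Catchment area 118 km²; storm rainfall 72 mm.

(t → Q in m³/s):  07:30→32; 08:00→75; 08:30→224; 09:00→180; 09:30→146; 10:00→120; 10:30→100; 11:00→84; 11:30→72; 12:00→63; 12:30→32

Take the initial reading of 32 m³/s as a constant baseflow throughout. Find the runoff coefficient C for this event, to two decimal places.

ΣQ_DR = 776.0 m³/s; V = ΣQ_DR·Δt = 1.397 × 10^6 m³.
Runoff depth d = V / A = 11.84 mm.
C = d / P = 11.84 / 72 = 0.16.

C ≈ 0.16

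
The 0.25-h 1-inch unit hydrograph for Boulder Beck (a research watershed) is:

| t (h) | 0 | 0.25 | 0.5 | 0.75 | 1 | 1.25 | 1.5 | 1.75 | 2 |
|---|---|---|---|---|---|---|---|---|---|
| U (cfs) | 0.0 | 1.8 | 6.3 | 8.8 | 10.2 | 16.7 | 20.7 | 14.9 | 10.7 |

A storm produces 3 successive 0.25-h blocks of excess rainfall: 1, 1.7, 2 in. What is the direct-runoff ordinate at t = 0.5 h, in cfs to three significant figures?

Q ≈ 9.36 cfs

By discrete convolution, Q_j = Σ (P_i / 1 in) · U_{j−i}.
At t = 0.5 h (j=2): Q = (1/1)·6.3 + (1.7/1)·1.8 + (2/1)·0.0 = 9.36 cfs.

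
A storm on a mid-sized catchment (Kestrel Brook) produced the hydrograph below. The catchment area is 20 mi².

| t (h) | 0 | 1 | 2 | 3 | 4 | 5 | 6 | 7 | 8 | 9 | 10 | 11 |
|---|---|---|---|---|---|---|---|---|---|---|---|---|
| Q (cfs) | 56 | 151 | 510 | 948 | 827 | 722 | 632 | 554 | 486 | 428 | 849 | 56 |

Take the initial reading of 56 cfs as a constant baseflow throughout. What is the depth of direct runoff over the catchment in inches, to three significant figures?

d ≈ 0.430 in

Direct runoff: 0.0, 95.0, 454.0, 892.0, 771.0, 666.0, 576.0, 498.0, 430.0, 372.0, 793.0, 0.0 cfs; ΣQ_DR = 5547 cfs.
V = ΣQ_DR · Δt = 5547 × 3600 s = 1.997 × 10^7 ft³.
Over A = 20 mi², depth = V / A = 0.430 in.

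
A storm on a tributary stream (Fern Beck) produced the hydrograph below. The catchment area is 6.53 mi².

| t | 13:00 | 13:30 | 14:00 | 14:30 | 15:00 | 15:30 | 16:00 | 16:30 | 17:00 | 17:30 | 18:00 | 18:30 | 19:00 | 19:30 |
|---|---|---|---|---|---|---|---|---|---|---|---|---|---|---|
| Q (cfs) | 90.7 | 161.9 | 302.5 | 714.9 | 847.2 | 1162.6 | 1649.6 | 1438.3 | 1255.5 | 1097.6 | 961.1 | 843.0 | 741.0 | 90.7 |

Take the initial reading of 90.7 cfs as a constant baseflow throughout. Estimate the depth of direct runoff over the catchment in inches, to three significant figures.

d ≈ 1.20 in

Direct runoff: 0.0, 71.2, 211.8, 624.2, 756.5, 1071.9, 1558.9, 1347.6, 1164.8, 1006.9, 870.4, 752.3, 650.3, 0.0 cfs; ΣQ_DR = 10090 cfs.
V = ΣQ_DR · Δt = 10090 × 1800 s = 1.816 × 10^7 ft³.
Over A = 6.53 mi², depth = V / A = 1.20 in.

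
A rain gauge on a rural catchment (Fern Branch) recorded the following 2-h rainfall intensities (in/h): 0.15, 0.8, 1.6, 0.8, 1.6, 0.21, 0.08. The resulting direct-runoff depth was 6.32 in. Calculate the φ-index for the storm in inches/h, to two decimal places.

Only the 4 blocks with intensity above φ contribute runoff: 0.8, 1.6, 0.8, 1.6 in/h.
Σ(I−φ)·Δt = d  ⇒  (0.8+1.6+0.8+1.6 − 4φ)·2 = 6.32
φ = (4.800 − 6.32/2) / 4 = 0.41 in/h.

φ ≈ 0.41 in/h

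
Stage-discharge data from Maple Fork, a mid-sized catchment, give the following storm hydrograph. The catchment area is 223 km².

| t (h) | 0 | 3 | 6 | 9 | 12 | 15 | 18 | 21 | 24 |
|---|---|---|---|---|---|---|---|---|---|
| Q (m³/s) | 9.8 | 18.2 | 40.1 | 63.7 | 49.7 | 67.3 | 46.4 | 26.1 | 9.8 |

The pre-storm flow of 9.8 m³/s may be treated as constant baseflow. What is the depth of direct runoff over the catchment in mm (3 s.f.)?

d ≈ 11.8 mm

Direct runoff: 0.0, 8.4, 30.3, 53.9, 39.9, 57.5, 36.6, 16.3, 0.0 m³/s; ΣQ_DR = 242.9 m³/s.
V = ΣQ_DR · Δt = 242.9 × 10800 s = 2.623 × 10^6 m³.
Over A = 223 km², depth = V / A = 11.8 mm.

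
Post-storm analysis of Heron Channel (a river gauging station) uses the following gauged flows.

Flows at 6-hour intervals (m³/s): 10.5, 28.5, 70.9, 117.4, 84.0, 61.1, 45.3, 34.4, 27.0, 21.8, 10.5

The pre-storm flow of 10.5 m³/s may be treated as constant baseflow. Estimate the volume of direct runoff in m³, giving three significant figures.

Direct-runoff ordinates (Q − Q_b): 0.0, 18.0, 60.4, 106.9, 73.5, 50.6, 34.8, 23.9, 16.5, 11.3, 0.0 m³/s.
ΣQ_DR = 395.9 m³/s.
With Δt = 6 h = 21600 s, V = ΣQ_DR · Δt = 395.9 × 21600 = 8.55 × 10^6 m³.

V ≈ 8.55 × 10^6 m³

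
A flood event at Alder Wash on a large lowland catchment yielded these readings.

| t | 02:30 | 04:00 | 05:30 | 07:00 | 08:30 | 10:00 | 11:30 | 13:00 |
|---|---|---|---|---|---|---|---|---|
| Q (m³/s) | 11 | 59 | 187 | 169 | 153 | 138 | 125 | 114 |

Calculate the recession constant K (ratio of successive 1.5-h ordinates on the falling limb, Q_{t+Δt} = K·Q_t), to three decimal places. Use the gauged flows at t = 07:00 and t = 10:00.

Using the recession-limb readings at t = 07:00 and t = 10:00: Q falls from 169 to 138 m³/s over 2 intervals.
K = (Q₂/Q₁)^(1/2) = (138/169)^(1/2) = 0.904.

K ≈ 0.904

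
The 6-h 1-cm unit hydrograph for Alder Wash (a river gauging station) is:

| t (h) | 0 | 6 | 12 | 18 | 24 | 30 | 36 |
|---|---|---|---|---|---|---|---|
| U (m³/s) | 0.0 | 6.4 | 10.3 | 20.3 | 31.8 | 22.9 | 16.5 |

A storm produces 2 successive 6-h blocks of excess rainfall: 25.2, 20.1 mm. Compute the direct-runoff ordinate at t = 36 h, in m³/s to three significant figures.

Q ≈ 87.6 m³/s

By discrete convolution, Q_j = Σ (P_i / 10 mm) · U_{j−i}.
At t = 36 h (j=6): Q = (25.2/10)·16.5 + (20.1/10)·22.9 = 87.6 m³/s.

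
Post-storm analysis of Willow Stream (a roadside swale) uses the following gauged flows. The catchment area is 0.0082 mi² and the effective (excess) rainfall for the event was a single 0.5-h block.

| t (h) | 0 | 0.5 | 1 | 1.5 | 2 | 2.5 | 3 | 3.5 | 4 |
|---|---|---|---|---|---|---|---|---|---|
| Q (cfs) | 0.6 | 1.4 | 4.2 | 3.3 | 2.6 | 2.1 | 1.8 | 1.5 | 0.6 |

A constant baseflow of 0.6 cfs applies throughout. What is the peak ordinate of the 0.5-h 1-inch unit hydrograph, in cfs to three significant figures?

Direct runoff: 0.0, 0.8, 3.6, 2.7, 2.0, 1.5, 1.2, 0.9, 0.0 cfs; ΣQ_DR = 12.70 cfs, peak = 3.6 cfs.
Runoff depth d = ΣQ_DR·Δt / A = 12.70 × 1800 / (0.0082 mi²) = 1.200 in.
The 1-inch UH is the DRH scaled by (1 in)/d, so U_p = 3.6 × 1/1.200 = 3.00 cfs.

U_p ≈ 3.00 cfs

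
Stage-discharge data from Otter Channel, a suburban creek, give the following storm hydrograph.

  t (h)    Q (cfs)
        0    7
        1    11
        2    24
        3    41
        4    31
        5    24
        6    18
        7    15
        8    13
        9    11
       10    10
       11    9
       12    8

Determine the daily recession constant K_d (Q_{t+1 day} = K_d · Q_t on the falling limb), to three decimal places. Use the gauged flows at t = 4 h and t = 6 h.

K_d ≈ 0.001

Between t = 4 h and t = 6 h the flow falls from 31 to 18 cfs over 2×1 h = 2 h.
Per-interval ratio K = (18/31)^(1/2) = 0.7620; K_d = K^(24/1) = 0.001.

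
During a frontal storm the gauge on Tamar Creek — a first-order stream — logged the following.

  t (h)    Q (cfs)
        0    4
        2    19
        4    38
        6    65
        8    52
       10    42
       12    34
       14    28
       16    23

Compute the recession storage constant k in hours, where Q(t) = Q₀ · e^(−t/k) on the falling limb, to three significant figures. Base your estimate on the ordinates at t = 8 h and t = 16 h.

k ≈ 9.81 h

On the falling limb, Q drops from 52 to 23 cfs between t = 8 h and t = 16 h (Δt = 8 h).
k = −Δt / ln(Q₂/Q₁) = −8 / ln(23/52) = 9.81 h.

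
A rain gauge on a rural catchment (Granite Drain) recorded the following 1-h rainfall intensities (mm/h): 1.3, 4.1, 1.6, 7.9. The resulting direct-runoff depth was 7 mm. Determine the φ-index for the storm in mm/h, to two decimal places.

Only the 2 blocks with intensity above φ contribute runoff: 4.1, 7.9 mm/h.
Σ(I−φ)·Δt = d  ⇒  (4.1+7.9 − 2φ)·1 = 7
φ = (12.00 − 7/1) / 2 = 2.50 mm/h.

φ ≈ 2.50 mm/h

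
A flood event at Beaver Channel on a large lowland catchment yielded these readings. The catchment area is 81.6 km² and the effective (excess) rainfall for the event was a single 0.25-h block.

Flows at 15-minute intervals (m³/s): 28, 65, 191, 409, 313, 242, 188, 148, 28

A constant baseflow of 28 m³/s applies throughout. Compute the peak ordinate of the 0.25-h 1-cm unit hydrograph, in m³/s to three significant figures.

U_p ≈ 254 m³/s

Direct runoff: 0.0, 37.0, 163.0, 381.0, 285.0, 214.0, 160.0, 120.0, 0.0 m³/s; ΣQ_DR = 1360 m³/s, peak = 381.0 m³/s.
Runoff depth d = ΣQ_DR·Δt / A = 1360 × 900 / (81.6 km²) = 15.00 mm.
The 1-cm UH is the DRH scaled by (10 mm)/d, so U_p = 381.0 × 10/15.00 = 254 m³/s.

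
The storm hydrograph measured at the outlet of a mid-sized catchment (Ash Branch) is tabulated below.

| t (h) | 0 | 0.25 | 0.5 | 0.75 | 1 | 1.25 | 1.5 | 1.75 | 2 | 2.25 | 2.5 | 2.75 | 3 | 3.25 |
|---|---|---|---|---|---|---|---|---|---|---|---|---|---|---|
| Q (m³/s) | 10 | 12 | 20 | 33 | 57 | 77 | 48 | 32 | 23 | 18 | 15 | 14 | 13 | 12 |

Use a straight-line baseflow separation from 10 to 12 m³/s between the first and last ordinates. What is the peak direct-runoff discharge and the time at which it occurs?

Q_p = 66.23 m³/s at t = 1.25 h

Subtracting baseflow gives direct-runoff ordinates: 0.00, 1.85, 9.69, 22.54, 46.38, 66.23, 37.08, 20.92, 11.77, 6.62, 3.46, 2.31, 1.15, 0.00 m³/s.
The maximum is 66.23 m³/s, occurring at the reading for t = 1.25 h.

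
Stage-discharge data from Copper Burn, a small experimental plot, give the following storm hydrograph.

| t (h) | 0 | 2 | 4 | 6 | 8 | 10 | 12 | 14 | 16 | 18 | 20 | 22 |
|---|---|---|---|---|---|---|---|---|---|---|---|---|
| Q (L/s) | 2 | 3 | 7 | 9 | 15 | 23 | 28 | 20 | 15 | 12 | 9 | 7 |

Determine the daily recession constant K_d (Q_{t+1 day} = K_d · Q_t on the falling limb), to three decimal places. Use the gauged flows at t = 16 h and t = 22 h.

K_d ≈ 0.047

Between t = 16 h and t = 22 h the flow falls from 15 to 7 L/s over 3×2 h = 6 h.
Per-interval ratio K = (7/15)^(1/3) = 0.7757; K_d = K^(24/2) = 0.047.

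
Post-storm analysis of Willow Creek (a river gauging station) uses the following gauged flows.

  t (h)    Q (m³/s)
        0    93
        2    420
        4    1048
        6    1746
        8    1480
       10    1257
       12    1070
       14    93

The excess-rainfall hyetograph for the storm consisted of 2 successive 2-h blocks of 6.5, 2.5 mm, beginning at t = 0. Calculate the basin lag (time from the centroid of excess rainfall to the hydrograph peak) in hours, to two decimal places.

t_L ≈ 4.44 h

Centroid of excess rainfall: t_c = Σ P_i·t̄_i / ΣP_i = 1.5556 h (block centres at 1, 3 h).
Hydrograph peak occurs at t = 6 h, so basin lag t_L = 6 − 1.5556 = 4.44 h.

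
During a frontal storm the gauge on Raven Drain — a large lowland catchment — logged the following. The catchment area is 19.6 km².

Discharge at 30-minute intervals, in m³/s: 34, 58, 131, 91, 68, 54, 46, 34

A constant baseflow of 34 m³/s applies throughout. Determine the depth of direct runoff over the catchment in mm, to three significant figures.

d ≈ 22.4 mm

Direct runoff: 0.0, 24.0, 97.0, 57.0, 34.0, 20.0, 12.0, 0.0 m³/s; ΣQ_DR = 244.0 m³/s.
V = ΣQ_DR · Δt = 244.0 × 1800 s = 4.392 × 10^5 m³.
Over A = 19.6 km², depth = V / A = 22.4 mm.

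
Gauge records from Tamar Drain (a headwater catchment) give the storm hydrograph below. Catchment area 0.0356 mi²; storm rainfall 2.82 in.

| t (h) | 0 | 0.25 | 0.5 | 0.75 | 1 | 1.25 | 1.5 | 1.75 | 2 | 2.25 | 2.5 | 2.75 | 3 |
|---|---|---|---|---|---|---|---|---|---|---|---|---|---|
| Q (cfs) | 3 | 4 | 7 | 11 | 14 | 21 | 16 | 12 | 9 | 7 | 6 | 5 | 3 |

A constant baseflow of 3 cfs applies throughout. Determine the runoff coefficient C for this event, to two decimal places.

ΣQ_DR = 79.00 cfs; V = ΣQ_DR·Δt = 71100 ft³.
Runoff depth d = V / A = 0.8597 in.
C = d / P = 0.8597 / 2.82 = 0.30.

C ≈ 0.30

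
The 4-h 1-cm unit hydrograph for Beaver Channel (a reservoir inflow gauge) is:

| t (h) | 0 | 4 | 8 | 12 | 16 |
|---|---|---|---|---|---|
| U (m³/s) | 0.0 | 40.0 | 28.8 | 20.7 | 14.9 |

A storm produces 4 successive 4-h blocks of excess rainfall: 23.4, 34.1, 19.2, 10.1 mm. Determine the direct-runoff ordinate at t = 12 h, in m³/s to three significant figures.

Q ≈ 223 m³/s

By discrete convolution, Q_j = Σ (P_i / 10 mm) · U_{j−i}.
At t = 12 h (j=3): Q = (23.4/10)·20.7 + (34.1/10)·28.8 + (19.2/10)·40.0 + (10.1/10)·0.0 = 223 m³/s.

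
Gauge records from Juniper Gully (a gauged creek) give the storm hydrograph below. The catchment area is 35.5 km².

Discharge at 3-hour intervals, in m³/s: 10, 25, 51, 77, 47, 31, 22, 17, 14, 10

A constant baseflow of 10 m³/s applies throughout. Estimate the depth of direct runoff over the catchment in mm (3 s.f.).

Direct runoff: 0.0, 15.0, 41.0, 67.0, 37.0, 21.0, 12.0, 7.0, 4.0, 0.0 m³/s; ΣQ_DR = 204.0 m³/s.
V = ΣQ_DR · Δt = 204.0 × 10800 s = 2.203 × 10^6 m³.
Over A = 35.5 km², depth = V / A = 62.1 mm.

d ≈ 62.1 mm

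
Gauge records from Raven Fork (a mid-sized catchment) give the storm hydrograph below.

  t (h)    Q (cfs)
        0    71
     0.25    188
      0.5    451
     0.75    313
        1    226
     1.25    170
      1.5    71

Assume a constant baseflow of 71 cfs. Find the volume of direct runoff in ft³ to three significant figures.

Direct-runoff ordinates (Q − Q_b): 0.0, 117.0, 380.0, 242.0, 155.0, 99.0, 0.0 cfs.
ΣQ_DR = 993.0 cfs.
With Δt = 0.25 h = 900 s, V = ΣQ_DR · Δt = 993.0 × 900 = 8.94 × 10^5 ft³.

V ≈ 8.94 × 10^5 ft³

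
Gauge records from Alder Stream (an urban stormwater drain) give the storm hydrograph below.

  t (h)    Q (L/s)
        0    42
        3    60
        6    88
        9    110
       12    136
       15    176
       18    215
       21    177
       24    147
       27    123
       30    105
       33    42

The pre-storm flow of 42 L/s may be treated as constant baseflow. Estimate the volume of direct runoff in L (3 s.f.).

Direct-runoff ordinates (Q − Q_b): 0.0, 18.0, 46.0, 68.0, 94.0, 134.0, 173.0, 135.0, 105.0, 81.0, 63.0, 0.0 L/s.
ΣQ_DR = 917.0 L/s.
With Δt = 3 h = 10800 s, V = ΣQ_DR · Δt = 917.0 × 10800 = 9.90 × 10^6 L.

V ≈ 9.90 × 10^6 L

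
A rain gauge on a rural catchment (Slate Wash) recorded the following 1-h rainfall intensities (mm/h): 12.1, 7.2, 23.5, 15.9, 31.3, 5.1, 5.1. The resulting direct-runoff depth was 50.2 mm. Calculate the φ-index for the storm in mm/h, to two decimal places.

φ ≈ 8.15 mm/h

Only the 4 blocks with intensity above φ contribute runoff: 12.1, 23.5, 15.9, 31.3 mm/h.
Σ(I−φ)·Δt = d  ⇒  (12.1+23.5+15.9+31.3 − 4φ)·1 = 50.2
φ = (82.80 − 50.2/1) / 4 = 8.15 mm/h.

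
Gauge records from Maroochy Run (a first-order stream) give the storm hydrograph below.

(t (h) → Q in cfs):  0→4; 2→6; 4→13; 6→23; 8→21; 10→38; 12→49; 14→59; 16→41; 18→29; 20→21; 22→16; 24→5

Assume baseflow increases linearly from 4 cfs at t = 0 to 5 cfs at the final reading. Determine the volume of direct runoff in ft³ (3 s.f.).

V ≈ 1.92 × 10^6 ft³

Direct-runoff ordinates (Q − Q_b): 0.00, 1.92, 8.83, 18.75, 16.67, 33.58, 44.50, 54.42, 36.33, 24.25, 16.17, 11.08, 0.00 cfs.
ΣQ_DR = 266.5 cfs.
With Δt = 2 h = 7200 s, V = ΣQ_DR · Δt = 266.5 × 7200 = 1.92 × 10^6 ft³.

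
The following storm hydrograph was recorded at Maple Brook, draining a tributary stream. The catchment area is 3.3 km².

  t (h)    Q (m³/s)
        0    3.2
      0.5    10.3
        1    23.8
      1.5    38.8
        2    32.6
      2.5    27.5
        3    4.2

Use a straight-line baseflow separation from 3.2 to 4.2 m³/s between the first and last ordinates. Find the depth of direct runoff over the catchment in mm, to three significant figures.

d ≈ 62.5 mm

Direct runoff: 0.00, 6.93, 20.27, 35.10, 28.73, 23.47, 0.00 m³/s; ΣQ_DR = 114.5 m³/s.
V = ΣQ_DR · Δt = 114.5 × 1800 s = 2.061 × 10^5 m³.
Over A = 3.3 km², depth = V / A = 62.5 mm.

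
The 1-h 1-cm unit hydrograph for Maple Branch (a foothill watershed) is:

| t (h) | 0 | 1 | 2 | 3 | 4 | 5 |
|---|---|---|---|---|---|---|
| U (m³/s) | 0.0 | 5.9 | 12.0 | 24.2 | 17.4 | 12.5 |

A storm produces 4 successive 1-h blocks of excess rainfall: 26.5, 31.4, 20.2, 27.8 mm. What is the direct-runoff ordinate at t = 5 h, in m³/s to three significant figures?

By discrete convolution, Q_j = Σ (P_i / 10 mm) · U_{j−i}.
At t = 5 h (j=5): Q = (26.5/10)·12.5 + (31.4/10)·17.4 + (20.2/10)·24.2 + (27.8/10)·12.0 = 170 m³/s.

Q ≈ 170 m³/s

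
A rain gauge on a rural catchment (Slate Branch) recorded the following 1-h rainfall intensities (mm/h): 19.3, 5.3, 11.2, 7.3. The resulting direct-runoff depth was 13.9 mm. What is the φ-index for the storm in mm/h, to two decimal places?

Only the 2 blocks with intensity above φ contribute runoff: 19.3, 11.2 mm/h.
Σ(I−φ)·Δt = d  ⇒  (19.3+11.2 − 2φ)·1 = 13.9
φ = (30.50 − 13.9/1) / 2 = 8.30 mm/h.

φ ≈ 8.30 mm/h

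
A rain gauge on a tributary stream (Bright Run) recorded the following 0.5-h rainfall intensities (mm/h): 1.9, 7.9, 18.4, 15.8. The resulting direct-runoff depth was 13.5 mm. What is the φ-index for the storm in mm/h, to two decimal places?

Only the 3 blocks with intensity above φ contribute runoff: 7.9, 18.4, 15.8 mm/h.
Σ(I−φ)·Δt = d  ⇒  (7.9+18.4+15.8 − 3φ)·0.5 = 13.5
φ = (42.10 − 13.5/0.5) / 3 = 5.03 mm/h.

φ ≈ 5.03 mm/h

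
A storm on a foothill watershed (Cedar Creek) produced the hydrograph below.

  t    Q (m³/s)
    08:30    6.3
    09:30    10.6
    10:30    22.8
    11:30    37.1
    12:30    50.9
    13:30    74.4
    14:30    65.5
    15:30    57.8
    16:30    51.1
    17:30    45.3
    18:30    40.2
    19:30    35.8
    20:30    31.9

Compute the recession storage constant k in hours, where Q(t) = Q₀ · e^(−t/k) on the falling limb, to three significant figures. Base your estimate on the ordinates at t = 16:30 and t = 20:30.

On the falling limb, Q drops from 51.1 to 31.9 m³/s between t = 16:30 and t = 20:30 (Δt = 4 h).
k = −Δt / ln(Q₂/Q₁) = −4 / ln(31.9/51.1) = 8.49 h.

k ≈ 8.49 h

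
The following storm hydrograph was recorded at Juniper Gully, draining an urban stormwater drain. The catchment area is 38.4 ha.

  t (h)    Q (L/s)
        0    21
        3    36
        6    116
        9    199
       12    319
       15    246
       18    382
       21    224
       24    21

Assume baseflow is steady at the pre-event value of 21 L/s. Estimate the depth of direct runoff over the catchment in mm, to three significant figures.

Direct runoff: 0.0, 15.0, 95.0, 178.0, 298.0, 225.0, 361.0, 203.0, 0.0 L/s; ΣQ_DR = 1375 L/s.
V = ΣQ_DR · Δt = 1375 × 10800 s = 1.485 × 10^7 L.
Over A = 38.4 ha, depth = V / A = 38.7 mm.

d ≈ 38.7 mm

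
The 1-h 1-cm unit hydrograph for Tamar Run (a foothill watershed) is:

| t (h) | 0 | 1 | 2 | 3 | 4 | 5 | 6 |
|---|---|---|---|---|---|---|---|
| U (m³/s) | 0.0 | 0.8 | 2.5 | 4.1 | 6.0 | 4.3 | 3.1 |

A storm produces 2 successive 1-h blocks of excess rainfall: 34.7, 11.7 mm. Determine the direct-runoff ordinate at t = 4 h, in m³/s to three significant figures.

By discrete convolution, Q_j = Σ (P_i / 10 mm) · U_{j−i}.
At t = 4 h (j=4): Q = (34.7/10)·6.0 + (11.7/10)·4.1 = 25.6 m³/s.

Q ≈ 25.6 m³/s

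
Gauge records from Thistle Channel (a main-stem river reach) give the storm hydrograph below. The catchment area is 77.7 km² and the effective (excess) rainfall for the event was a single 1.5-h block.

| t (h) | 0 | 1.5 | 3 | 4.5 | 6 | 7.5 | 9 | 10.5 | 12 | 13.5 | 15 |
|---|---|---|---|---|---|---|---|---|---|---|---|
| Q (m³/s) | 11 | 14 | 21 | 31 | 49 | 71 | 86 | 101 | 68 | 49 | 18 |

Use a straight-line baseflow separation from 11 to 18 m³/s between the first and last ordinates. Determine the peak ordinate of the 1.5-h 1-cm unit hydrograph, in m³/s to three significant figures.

U_p ≈ 34.1 m³/s

Direct runoff: 0.00, 2.30, 8.60, 17.90, 35.20, 56.50, 70.80, 85.10, 51.40, 31.70, 0.00 m³/s; ΣQ_DR = 359.5 m³/s, peak = 85.10 m³/s.
Runoff depth d = ΣQ_DR·Δt / A = 359.5 × 5400 / (77.7 km²) = 24.98 mm.
The 1-cm UH is the DRH scaled by (10 mm)/d, so U_p = 85.10 × 10/24.98 = 34.1 m³/s.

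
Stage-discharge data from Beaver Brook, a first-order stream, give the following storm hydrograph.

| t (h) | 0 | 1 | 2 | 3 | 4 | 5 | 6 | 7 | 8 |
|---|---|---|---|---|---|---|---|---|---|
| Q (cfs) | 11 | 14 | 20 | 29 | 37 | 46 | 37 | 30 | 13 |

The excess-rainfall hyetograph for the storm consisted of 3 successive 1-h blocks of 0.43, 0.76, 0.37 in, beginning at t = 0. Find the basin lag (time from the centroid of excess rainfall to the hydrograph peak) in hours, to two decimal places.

Centroid of excess rainfall: t_c = Σ P_i·t̄_i / ΣP_i = 1.4615 h (block centres at 0.5, 1.5, 2.5 h).
Hydrograph peak occurs at t = 5 h, so basin lag t_L = 5 − 1.4615 = 3.54 h.

t_L ≈ 3.54 h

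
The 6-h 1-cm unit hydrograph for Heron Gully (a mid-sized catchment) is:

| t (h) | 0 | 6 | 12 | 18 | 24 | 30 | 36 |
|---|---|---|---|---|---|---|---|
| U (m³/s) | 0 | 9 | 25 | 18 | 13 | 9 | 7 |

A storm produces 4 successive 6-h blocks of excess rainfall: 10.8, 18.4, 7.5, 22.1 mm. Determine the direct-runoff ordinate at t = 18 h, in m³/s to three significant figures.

By discrete convolution, Q_j = Σ (P_i / 10 mm) · U_{j−i}.
At t = 18 h (j=3): Q = (10.8/10)·18 + (18.4/10)·25 + (7.5/10)·9 + (22.1/10)·0 = 72.2 m³/s.

Q ≈ 72.2 m³/s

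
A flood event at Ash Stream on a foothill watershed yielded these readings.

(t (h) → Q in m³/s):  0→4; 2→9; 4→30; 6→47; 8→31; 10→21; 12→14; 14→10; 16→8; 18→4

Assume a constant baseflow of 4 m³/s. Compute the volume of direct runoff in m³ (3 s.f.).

V ≈ 9.94 × 10^5 m³

Direct-runoff ordinates (Q − Q_b): 0.0, 5.0, 26.0, 43.0, 27.0, 17.0, 10.0, 6.0, 4.0, 0.0 m³/s.
ΣQ_DR = 138.0 m³/s.
With Δt = 2 h = 7200 s, V = ΣQ_DR · Δt = 138.0 × 7200 = 9.94 × 10^5 m³.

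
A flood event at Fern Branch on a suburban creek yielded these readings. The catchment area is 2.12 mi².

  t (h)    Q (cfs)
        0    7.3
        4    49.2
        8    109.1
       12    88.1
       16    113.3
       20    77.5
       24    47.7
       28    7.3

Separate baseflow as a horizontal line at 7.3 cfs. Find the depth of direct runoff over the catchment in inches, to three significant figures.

d ≈ 1.29 in

Direct runoff: 0.0, 41.9, 101.8, 80.8, 106.0, 70.2, 40.4, 0.0 cfs; ΣQ_DR = 441.1 cfs.
V = ΣQ_DR · Δt = 441.1 × 14400 s = 6.352 × 10^6 ft³.
Over A = 2.12 mi², depth = V / A = 1.29 in.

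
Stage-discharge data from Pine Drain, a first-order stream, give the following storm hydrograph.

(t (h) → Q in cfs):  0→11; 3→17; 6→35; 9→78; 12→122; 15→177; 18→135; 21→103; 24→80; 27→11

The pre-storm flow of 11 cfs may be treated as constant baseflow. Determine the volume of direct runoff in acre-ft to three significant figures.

V ≈ 163 acre-ft

Direct-runoff ordinates (Q − Q_b): 0.0, 6.0, 24.0, 67.0, 111.0, 166.0, 124.0, 92.0, 69.0, 0.0 cfs.
ΣQ_DR = 659.0 cfs.
With Δt = 3 h = 10800 s, V = ΣQ_DR · Δt = 659.0 × 10800 = 7.12 × 10^6 ft³ = 163 acre-ft.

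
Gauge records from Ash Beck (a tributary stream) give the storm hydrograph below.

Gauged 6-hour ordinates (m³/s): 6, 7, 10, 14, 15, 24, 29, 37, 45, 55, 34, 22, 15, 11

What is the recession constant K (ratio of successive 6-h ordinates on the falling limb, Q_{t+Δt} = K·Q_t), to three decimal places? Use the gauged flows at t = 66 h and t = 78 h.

K ≈ 0.707

Using the recession-limb readings at t = 66 h and t = 78 h: Q falls from 22 to 11 m³/s over 2 intervals.
K = (Q₂/Q₁)^(1/2) = (11/22)^(1/2) = 0.707.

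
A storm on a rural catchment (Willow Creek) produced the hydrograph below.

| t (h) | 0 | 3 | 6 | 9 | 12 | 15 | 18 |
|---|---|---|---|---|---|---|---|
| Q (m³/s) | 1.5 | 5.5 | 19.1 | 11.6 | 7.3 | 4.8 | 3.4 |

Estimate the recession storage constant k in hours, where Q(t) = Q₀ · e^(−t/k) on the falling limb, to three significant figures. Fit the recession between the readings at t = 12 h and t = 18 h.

k ≈ 7.85 h

On the falling limb, Q drops from 7.3 to 3.4 m³/s between t = 12 h and t = 18 h (Δt = 6 h).
k = −Δt / ln(Q₂/Q₁) = −6 / ln(3.4/7.3) = 7.85 h.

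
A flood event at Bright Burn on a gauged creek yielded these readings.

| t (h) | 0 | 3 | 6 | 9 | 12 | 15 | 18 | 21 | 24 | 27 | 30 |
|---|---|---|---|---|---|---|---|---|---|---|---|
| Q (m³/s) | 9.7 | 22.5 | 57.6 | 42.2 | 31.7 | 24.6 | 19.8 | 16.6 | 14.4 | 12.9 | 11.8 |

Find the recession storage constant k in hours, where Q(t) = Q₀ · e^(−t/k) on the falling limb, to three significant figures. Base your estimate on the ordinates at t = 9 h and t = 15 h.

k ≈ 11.1 h

On the falling limb, Q drops from 42.2 to 24.6 m³/s between t = 9 h and t = 15 h (Δt = 6 h).
k = −Δt / ln(Q₂/Q₁) = −6 / ln(24.6/42.2) = 11.1 h.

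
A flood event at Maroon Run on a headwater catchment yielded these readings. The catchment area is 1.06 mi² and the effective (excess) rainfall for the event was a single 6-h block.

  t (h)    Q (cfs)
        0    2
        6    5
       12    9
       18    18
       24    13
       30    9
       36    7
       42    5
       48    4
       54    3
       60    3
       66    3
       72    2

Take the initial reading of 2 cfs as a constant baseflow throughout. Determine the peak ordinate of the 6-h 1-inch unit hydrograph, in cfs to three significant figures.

Direct runoff: 0.0, 3.0, 7.0, 16.0, 11.0, 7.0, 5.0, 3.0, 2.0, 1.0, 1.0, 1.0, 0.0 cfs; ΣQ_DR = 57.00 cfs, peak = 16.0 cfs.
Runoff depth d = ΣQ_DR·Δt / A = 57.00 × 21600 / (1.06 mi²) = 0.5000 in.
The 1-inch UH is the DRH scaled by (1 in)/d, so U_p = 16.0 × 1/0.5000 = 32.0 cfs.

U_p ≈ 32.0 cfs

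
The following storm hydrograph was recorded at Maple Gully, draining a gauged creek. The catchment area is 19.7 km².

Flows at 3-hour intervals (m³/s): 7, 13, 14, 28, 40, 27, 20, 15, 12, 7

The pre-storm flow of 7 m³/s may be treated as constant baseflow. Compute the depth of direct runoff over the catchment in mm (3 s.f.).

d ≈ 61.9 mm

Direct runoff: 0.0, 6.0, 7.0, 21.0, 33.0, 20.0, 13.0, 8.0, 5.0, 0.0 m³/s; ΣQ_DR = 113.0 m³/s.
V = ΣQ_DR · Δt = 113.0 × 10800 s = 1.220 × 10^6 m³.
Over A = 19.7 km², depth = V / A = 61.9 mm.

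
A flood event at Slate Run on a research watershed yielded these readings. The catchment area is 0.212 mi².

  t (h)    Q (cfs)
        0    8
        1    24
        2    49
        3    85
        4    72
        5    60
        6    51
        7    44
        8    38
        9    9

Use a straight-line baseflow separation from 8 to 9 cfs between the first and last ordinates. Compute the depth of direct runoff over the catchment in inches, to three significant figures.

Direct runoff: 0.00, 15.89, 40.78, 76.67, 63.56, 51.44, 42.33, 35.22, 29.11, 0.00 cfs; ΣQ_DR = 355.0 cfs.
V = ΣQ_DR · Δt = 355.0 × 3600 s = 1.278 × 10^6 ft³.
Over A = 0.212 mi², depth = V / A = 2.59 in.

d ≈ 2.59 in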